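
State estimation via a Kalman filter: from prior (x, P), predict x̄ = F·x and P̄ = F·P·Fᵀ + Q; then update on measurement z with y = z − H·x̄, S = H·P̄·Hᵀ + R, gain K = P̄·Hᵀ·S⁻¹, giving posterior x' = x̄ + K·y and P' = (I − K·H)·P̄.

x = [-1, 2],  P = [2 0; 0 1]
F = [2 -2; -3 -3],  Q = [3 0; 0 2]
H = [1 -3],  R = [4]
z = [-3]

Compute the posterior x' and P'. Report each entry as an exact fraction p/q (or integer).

x̄ = F·x = [-6, -3]
P̄ = F·P·Fᵀ + Q = [15 -6; -6 29]
y = z − H·x̄ = [-6]
S = H·P̄·Hᵀ + R = [316]
K = P̄·Hᵀ·S⁻¹ = [33/316; -93/316]
x' = x̄ + K·y = [-1047/158, -195/158]
P' = (I − K·H)·P̄ = [3651/316 1173/316; 1173/316 515/316]

x' = [-1047/158, -195/158]
P' = [3651/316 1173/316; 1173/316 515/316]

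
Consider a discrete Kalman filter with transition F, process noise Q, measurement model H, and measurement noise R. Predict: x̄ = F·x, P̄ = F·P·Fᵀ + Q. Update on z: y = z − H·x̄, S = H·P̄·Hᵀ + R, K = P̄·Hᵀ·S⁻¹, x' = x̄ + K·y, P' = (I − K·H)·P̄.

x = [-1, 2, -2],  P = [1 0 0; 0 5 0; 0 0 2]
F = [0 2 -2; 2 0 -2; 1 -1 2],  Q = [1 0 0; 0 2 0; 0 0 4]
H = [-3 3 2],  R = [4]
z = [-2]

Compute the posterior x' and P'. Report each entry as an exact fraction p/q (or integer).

x̄ = F·x = [8, 2, -7]
P̄ = F·P·Fᵀ + Q = [29 8 -18; 8 14 -6; -18 -6 18]
y = z − H·x̄ = [30]
S = H·P̄·Hᵀ + R = [463]
K = P̄·Hᵀ·S⁻¹ = [-99/463; 6/463; 72/463]
x' = x̄ + K·y = [734/463, 1106/463, -1081/463]
P' = (I − K·H)·P̄ = [3626/463 4298/463 -1206/463; 4298/463 6446/463 -3210/463; -1206/463 -3210/463 3150/463]

x' = [734/463, 1106/463, -1081/463]
P' = [3626/463 4298/463 -1206/463; 4298/463 6446/463 -3210/463; -1206/463 -3210/463 3150/463]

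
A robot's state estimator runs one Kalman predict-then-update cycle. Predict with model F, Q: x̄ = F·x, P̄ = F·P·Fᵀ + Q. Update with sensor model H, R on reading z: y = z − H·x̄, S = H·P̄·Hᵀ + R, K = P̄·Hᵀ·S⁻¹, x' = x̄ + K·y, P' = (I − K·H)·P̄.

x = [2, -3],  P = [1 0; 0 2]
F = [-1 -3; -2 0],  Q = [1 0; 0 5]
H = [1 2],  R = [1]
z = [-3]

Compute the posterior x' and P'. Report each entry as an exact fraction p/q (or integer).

x' = [407/65, -60/13]
P' = [724/65 -70/13; -70/13 37/13]

x̄ = F·x = [7, -4]
P̄ = F·P·Fᵀ + Q = [20 2; 2 9]
y = z − H·x̄ = [-2]
S = H·P̄·Hᵀ + R = [65]
K = P̄·Hᵀ·S⁻¹ = [24/65; 4/13]
x' = x̄ + K·y = [407/65, -60/13]
P' = (I − K·H)·P̄ = [724/65 -70/13; -70/13 37/13]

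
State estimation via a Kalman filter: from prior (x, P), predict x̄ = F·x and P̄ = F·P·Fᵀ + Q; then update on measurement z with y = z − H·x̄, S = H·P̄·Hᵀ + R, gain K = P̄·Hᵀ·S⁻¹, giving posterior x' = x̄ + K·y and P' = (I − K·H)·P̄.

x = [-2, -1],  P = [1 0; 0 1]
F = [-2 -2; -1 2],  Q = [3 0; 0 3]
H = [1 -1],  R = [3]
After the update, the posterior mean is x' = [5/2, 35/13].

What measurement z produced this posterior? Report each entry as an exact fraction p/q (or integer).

x̄ = F·x = [6, 0]
P̄ = F·P·Fᵀ + Q = [11 -2; -2 8]
S = H·P̄·Hᵀ + R = [26]
K = P̄·Hᵀ·S⁻¹ = [1/2; -5/13]
x' − x̄ = [-7/2, 35/13] = K·y
y = (KᵀK)⁻¹·Kᵀ·(x' − x̄) = [-7]
z = y + H·x̄ = [-7] + [6] = [-1]

z = [-1]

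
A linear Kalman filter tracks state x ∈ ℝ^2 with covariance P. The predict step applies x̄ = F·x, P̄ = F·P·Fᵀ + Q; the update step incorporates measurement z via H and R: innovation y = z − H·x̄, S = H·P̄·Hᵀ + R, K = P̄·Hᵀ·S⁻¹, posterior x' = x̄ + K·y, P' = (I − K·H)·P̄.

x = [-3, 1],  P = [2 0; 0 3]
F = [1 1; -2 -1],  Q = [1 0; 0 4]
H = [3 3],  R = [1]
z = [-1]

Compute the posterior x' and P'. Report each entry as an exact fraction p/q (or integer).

x' = [-49/32, 5/4]
P' = [375/64 -47/8; -47/8 6]

x̄ = F·x = [-2, 5]
P̄ = F·P·Fᵀ + Q = [6 -7; -7 15]
y = z − H·x̄ = [-10]
S = H·P̄·Hᵀ + R = [64]
K = P̄·Hᵀ·S⁻¹ = [-3/64; 3/8]
x' = x̄ + K·y = [-49/32, 5/4]
P' = (I − K·H)·P̄ = [375/64 -47/8; -47/8 6]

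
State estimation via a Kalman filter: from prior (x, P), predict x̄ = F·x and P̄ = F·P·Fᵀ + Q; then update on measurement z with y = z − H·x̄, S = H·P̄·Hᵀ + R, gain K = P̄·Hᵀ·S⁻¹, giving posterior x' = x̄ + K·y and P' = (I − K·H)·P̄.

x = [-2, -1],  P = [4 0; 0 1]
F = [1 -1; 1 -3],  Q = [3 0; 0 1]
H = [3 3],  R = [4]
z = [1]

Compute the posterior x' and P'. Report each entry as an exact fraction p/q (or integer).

x' = [-283/328, 391/328]
P' = [599/328 -539/328; -539/328 623/328]

x̄ = F·x = [-1, 1]
P̄ = F·P·Fᵀ + Q = [8 7; 7 14]
y = z − H·x̄ = [1]
S = H·P̄·Hᵀ + R = [328]
K = P̄·Hᵀ·S⁻¹ = [45/328; 63/328]
x' = x̄ + K·y = [-283/328, 391/328]
P' = (I − K·H)·P̄ = [599/328 -539/328; -539/328 623/328]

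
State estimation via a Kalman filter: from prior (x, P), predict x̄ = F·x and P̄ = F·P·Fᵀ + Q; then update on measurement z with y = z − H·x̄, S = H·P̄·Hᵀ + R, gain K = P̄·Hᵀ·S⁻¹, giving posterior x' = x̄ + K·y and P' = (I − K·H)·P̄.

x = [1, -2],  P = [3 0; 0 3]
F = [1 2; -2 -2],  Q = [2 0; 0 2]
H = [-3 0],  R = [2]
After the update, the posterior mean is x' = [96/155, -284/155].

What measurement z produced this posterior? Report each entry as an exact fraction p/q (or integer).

z = [-2]

x̄ = F·x = [-3, 2]
P̄ = F·P·Fᵀ + Q = [17 -18; -18 26]
S = H·P̄·Hᵀ + R = [155]
K = P̄·Hᵀ·S⁻¹ = [-51/155; 54/155]
x' − x̄ = [561/155, -594/155] = K·y
y = (KᵀK)⁻¹·Kᵀ·(x' − x̄) = [-11]
z = y + H·x̄ = [-11] + [9] = [-2]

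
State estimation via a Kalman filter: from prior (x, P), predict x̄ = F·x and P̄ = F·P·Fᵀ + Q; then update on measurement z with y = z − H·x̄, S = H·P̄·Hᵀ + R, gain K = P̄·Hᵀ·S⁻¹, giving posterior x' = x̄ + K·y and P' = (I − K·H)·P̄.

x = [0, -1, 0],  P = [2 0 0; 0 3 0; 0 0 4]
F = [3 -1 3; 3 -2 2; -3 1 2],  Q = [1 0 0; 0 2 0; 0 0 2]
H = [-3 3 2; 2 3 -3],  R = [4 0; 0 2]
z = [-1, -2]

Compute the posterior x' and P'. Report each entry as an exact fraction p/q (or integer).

x̄ = F·x = [1, 2, -1]
P̄ = F·P·Fᵀ + Q = [58 48 3; 48 48 -8; 3 -8 39]
y = z − H·x̄ = [-2, -13]
S = H·P̄·Hᵀ + R = [118 -231; -231 1701]
K = P̄·Hᵀ·S⁻¹ = [817/7017 24074/147357; 536/2339 9152/49119; 720/2339 -615/16373]
x' = x̄ + K·y = [-199919/147357, -43250/49119, -18458/16373]
P' = (I − K·H)·P̄ = [2915900/147357 330704/49119 324444/16373; 330704/49119 40560/16373 112016/16373; 324444/16373 112016/16373 328722/16373]

x' = [-199919/147357, -43250/49119, -18458/16373]
P' = [2915900/147357 330704/49119 324444/16373; 330704/49119 40560/16373 112016/16373; 324444/16373 112016/16373 328722/16373]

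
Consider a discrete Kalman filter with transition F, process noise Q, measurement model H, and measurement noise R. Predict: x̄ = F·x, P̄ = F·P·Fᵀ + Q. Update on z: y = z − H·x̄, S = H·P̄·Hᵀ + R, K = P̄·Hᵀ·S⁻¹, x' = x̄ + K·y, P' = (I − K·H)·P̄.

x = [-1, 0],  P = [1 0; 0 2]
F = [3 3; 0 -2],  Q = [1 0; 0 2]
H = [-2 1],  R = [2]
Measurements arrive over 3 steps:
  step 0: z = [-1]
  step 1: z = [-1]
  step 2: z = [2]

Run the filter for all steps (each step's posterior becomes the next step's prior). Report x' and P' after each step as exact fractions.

step 0: x' = [-10/43, -119/86], P' = [48/43 62/43; 62/43 141/43]
step 1: x' = [5379/8524, 2813/8524], P' = [3613/4262 3757/4262; 3757/4262 9057/4262]
step 2: x' = [-149166/276121, 471907/552242], P' = [234269/276121 244178/276121; 244178/276121 587616/276121]

step 0: x̄ = F·x = [-3, 0]
step 0: P̄ = F·P·Fᵀ + Q = [28 -12; -12 10]
step 0: y = z − H·x̄ = [-7]
step 0: S = H·P̄·Hᵀ + R = [172]
step 0: K = P̄·Hᵀ·S⁻¹ = [-17/43; 17/86]
step 0: x' = x̄ + K·y = [-10/43, -119/86]
step 0: P' = (I − K·H)·P̄ = [48/43 62/43; 62/43 141/43]
step 1: x̄ = F·x = [-417/86, 119/43]
step 1: P̄ = F·P·Fᵀ + Q = [2860/43 -1218/43; -1218/43 650/43]
step 1: y = z − H·x̄ = [-579/43]
step 1: S = H·P̄·Hᵀ + R = [17048/43]
step 1: K = P̄·Hᵀ·S⁻¹ = [-3469/8524; 1543/8524]
step 1: x' = x̄ + K·y = [5379/8524, 2813/8524]
step 1: P' = (I − K·H)·P̄ = [3613/4262 3757/4262; 3757/4262 9057/4262]
step 2: x̄ = F·x = [6144/2131, -2813/4262]
step 2: P̄ = F·P·Fᵀ + Q = [92959/2131 -38442/2131; -38442/2131 22376/2131]
step 2: y = z − H·x̄ = [35913/4262]
step 2: S = H·P̄·Hᵀ + R = [552242/2131]
step 2: K = P̄·Hᵀ·S⁻¹ = [-112180/276121; 49630/276121]
step 2: x' = x̄ + K·y = [-149166/276121, 471907/552242]
step 2: P' = (I − K·H)·P̄ = [234269/276121 244178/276121; 244178/276121 587616/276121]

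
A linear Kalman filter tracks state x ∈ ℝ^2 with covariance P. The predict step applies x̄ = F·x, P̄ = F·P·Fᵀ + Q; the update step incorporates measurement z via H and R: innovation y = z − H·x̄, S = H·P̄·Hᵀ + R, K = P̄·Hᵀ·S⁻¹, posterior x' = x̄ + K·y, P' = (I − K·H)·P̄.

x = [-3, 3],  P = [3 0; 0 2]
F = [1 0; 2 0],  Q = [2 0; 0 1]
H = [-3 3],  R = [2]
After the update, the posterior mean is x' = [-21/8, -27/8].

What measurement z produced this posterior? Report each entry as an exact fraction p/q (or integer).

x̄ = F·x = [-3, -6]
P̄ = F·P·Fᵀ + Q = [5 6; 6 13]
S = H·P̄·Hᵀ + R = [56]
K = P̄·Hᵀ·S⁻¹ = [3/56; 3/8]
x' − x̄ = [3/8, 21/8] = K·y
y = (KᵀK)⁻¹·Kᵀ·(x' − x̄) = [7]
z = y + H·x̄ = [7] + [-9] = [-2]

z = [-2]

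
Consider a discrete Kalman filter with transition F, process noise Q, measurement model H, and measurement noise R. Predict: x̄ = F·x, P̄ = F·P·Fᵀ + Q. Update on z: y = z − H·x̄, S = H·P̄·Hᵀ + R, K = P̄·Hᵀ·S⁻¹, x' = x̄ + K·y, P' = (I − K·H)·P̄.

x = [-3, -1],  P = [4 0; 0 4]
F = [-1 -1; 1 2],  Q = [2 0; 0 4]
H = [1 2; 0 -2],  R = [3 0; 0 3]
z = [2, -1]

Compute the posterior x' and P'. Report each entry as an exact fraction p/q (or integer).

x' = [4/3, 1/3]
P' = [14/5 -4/5; -4/5 56/95]

x̄ = F·x = [4, -5]
P̄ = F·P·Fᵀ + Q = [10 -12; -12 24]
y = z − H·x̄ = [8, -11]
S = H·P̄·Hᵀ + R = [61 -72; -72 99]
K = P̄·Hᵀ·S⁻¹ = [2/5 8/15; 12/95 -112/285]
x' = x̄ + K·y = [4/3, 1/3]
P' = (I − K·H)·P̄ = [14/5 -4/5; -4/5 56/95]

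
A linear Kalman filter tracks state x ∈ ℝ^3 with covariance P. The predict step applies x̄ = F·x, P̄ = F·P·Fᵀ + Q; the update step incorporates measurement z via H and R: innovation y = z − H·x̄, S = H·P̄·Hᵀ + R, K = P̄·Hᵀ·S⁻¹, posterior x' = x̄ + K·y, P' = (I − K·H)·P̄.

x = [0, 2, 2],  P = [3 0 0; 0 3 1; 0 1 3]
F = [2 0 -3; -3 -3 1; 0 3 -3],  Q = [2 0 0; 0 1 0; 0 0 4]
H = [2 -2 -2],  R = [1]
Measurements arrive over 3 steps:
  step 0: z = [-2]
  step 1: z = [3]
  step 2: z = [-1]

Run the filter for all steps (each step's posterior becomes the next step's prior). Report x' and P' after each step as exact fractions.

step 0: x̄ = F·x = [-6, -4, 0]
step 0: P̄ = F·P·Fᵀ + Q = [41 -18 18; -18 52 -24; 18 -24 40]
step 0: y = z − H·x̄ = [2]
step 0: S = H·P̄·Hᵀ + R = [341]
step 0: K = P̄·Hᵀ·S⁻¹ = [82/341; -92/341; 4/341]
step 0: x' = x̄ + K·y = [-1882/341, -1548/341, 8/341]
step 0: P' = (I − K·H)·P̄ = [7257/341 1406/341 5810/341; 1406/341 9268/341 -7816/341; 5810/341 -7816/341 13624/341]
step 1: x̄ = F·x = [-3788/341, 10298/341, -4668/341]
step 1: P̄ = F·P·Fᵀ + Q = [82606/341 -99284/341 166536/341; -99284/341 200034/341 -178440/341; 166536/341 -178440/341 348080/341]
step 1: y = z − H·x̄ = [19859/341]
step 1: S = H·P̄·Hᵀ + R = [557685/341]
step 1: K = P̄·Hᵀ·S⁻¹ = [3412/61965; -241756/557685; -6208/557685]
step 1: x' = x̄ + K·y = [-489632/61965, 2762486/557685, -7995772/557685]
step 1: P' = (I − K·H)·P̄ = [1633726/6885 -15622468/61965 30324296/61965; -15622468/61965 155747794/557685 -296229128/557685; 30324296/61965 -296229128/557685 569150896/557685]
step 2: x̄ = F·x = [1011596/37179, -3063166/557685, 132818/2295]
step 2: P̄ = F·P·Fᵀ + Q = [52839482/12393 -88119140/37179 1456048/153; -88119140/37179 771447949/557685 -12108002/2295; 1456048/153 -12108002/2295 1807414/85]
step 2: y = z − H·x̄ = [27517651/557685]
step 2: S = H·P̄·Hᵀ + R = [4609210489/557685]
step 2: K = P̄·Hᵀ·S⁻¹ = [-3215462340/4609210489; 1698018874/4609210489; -7217807616/4609210489]
step 2: x' = x̄ + K·y = [-33248315928/4609210489, 58467977280/4609210489, -89397929138/4609210489]
step 2: P' = (I − K·H)·P̄ = [1112590799626/4609210489 -1134115537604/4609210489 2248314068400/4609210489; -1134115537604/4609210489 1205874071901/4609210489 -2340838618942/4609210489; 2248314068400/4609210489 -2340838618942/4609210489 4592761591150/4609210489]

step 0: x' = [-1882/341, -1548/341, 8/341], P' = [7257/341 1406/341 5810/341; 1406/341 9268/341 -7816/341; 5810/341 -7816/341 13624/341]
step 1: x' = [-489632/61965, 2762486/557685, -7995772/557685], P' = [1633726/6885 -15622468/61965 30324296/61965; -15622468/61965 155747794/557685 -296229128/557685; 30324296/61965 -296229128/557685 569150896/557685]
step 2: x' = [-33248315928/4609210489, 58467977280/4609210489, -89397929138/4609210489], P' = [1112590799626/4609210489 -1134115537604/4609210489 2248314068400/4609210489; -1134115537604/4609210489 1205874071901/4609210489 -2340838618942/4609210489; 2248314068400/4609210489 -2340838618942/4609210489 4592761591150/4609210489]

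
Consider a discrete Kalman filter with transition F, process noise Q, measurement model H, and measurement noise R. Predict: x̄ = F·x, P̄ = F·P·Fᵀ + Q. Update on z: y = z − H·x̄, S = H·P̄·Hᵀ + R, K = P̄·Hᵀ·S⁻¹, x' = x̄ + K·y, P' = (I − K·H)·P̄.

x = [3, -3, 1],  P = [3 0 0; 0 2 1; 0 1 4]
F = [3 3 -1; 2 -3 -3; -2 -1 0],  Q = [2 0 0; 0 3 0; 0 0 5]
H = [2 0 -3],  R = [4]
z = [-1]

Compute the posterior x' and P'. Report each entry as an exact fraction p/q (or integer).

x' = [-1903/631, 7404/631, -1069/631]
P' = [3114/631 447/631 1864/631; 447/631 54456/631 270/631; 1864/631 270/631 1380/631]

x̄ = F·x = [-1, 12, -3]
P̄ = F·P·Fᵀ + Q = [45 6 -23; 6 87 -3; -23 -3 19]
y = z − H·x̄ = [-8]
S = H·P̄·Hᵀ + R = [631]
K = P̄·Hᵀ·S⁻¹ = [159/631; 21/631; -103/631]
x' = x̄ + K·y = [-1903/631, 7404/631, -1069/631]
P' = (I − K·H)·P̄ = [3114/631 447/631 1864/631; 447/631 54456/631 270/631; 1864/631 270/631 1380/631]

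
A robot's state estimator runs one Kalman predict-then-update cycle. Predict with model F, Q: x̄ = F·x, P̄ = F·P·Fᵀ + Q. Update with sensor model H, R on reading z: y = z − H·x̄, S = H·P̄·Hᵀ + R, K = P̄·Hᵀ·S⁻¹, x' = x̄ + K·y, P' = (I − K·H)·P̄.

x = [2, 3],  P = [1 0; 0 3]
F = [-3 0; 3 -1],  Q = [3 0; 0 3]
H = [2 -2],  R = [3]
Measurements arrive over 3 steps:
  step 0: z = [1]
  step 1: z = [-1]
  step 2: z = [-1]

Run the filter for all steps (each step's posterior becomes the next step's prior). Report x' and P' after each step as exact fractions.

step 0: x' = [-100/61, -121/61], P' = [144/61 123/61; 123/61 147/61]
step 1: x' = [1184/5689, 3519/5689], P' = [11403/5689 8997/5689; 8997/5689 10812/5689]
step 2: x' = [-258932/469009, -23687/469009], P' = [925614/469009 730284/469009; 730284/469009 882444/469009]

step 0: x̄ = F·x = [-6, 3]
step 0: P̄ = F·P·Fᵀ + Q = [12 -9; -9 15]
step 0: y = z − H·x̄ = [19]
step 0: S = H·P̄·Hᵀ + R = [183]
step 0: K = P̄·Hᵀ·S⁻¹ = [14/61; -16/61]
step 0: x' = x̄ + K·y = [-100/61, -121/61]
step 0: P' = (I − K·H)·P̄ = [144/61 123/61; 123/61 147/61]
step 1: x̄ = F·x = [300/61, -179/61]
step 1: P̄ = F·P·Fᵀ + Q = [1479/61 -927/61; -927/61 888/61]
step 1: y = z − H·x̄ = [-1019/61]
step 1: S = H·P̄·Hᵀ + R = [17067/61]
step 1: K = P̄·Hᵀ·S⁻¹ = [1604/5689; -1210/5689]
step 1: x' = x̄ + K·y = [1184/5689, 3519/5689]
step 1: P' = (I − K·H)·P̄ = [11403/5689 8997/5689; 8997/5689 10812/5689]
step 2: x̄ = F·x = [-3552/5689, 33/5689]
step 2: P̄ = F·P·Fᵀ + Q = [119694/5689 -75636/5689; -75636/5689 76524/5689]
step 2: y = z − H·x̄ = [1481/5689]
step 2: S = H·P̄·Hᵀ + R = [1407027/5689]
step 2: K = P̄·Hᵀ·S⁻¹ = [130220/469009; -101440/469009]
step 2: x' = x̄ + K·y = [-258932/469009, -23687/469009]
step 2: P' = (I − K·H)·P̄ = [925614/469009 730284/469009; 730284/469009 882444/469009]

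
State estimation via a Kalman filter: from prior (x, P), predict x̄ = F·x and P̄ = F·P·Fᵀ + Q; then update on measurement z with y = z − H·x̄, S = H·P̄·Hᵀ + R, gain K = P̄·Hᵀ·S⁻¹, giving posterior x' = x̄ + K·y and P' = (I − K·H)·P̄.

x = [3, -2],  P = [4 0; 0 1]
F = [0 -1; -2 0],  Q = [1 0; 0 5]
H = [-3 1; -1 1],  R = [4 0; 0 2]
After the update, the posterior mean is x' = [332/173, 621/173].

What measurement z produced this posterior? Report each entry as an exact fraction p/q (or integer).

z = [-3, 3]

x̄ = F·x = [2, -6]
P̄ = F·P·Fᵀ + Q = [2 0; 0 21]
S = H·P̄·Hᵀ + R = [43 27; 27 25]
K = P̄·Hᵀ·S⁻¹ = [-48/173 38/173; -21/173 168/173]
x' − x̄ = [-14/173, 1659/173] = K·y
y = (KᵀK)⁻¹·Kᵀ·(x' − x̄) = [9, 11]
z = y + H·x̄ = [9, 11] + [-12, -8] = [-3, 3]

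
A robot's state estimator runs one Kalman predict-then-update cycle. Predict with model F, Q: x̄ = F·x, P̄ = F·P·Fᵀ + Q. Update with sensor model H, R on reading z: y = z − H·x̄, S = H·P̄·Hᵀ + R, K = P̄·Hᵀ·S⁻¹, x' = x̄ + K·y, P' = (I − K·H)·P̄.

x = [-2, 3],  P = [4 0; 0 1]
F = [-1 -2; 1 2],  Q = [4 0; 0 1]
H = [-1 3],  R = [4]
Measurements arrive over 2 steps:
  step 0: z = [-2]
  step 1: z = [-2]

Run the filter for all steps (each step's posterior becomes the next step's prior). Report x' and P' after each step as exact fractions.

step 0: x' = [68/145, -10/29], P' = [444/145 20/29; 20/29 16/29]
step 1: x' = [10504/21089, -10342/21089], P' = [64576/21089 14544/21089; 14544/21089 11636/21089]

step 0: x̄ = F·x = [-4, 4]
step 0: P̄ = F·P·Fᵀ + Q = [12 -8; -8 9]
step 0: y = z − H·x̄ = [-18]
step 0: S = H·P̄·Hᵀ + R = [145]
step 0: K = P̄·Hᵀ·S⁻¹ = [-36/145; 7/29]
step 0: x' = x̄ + K·y = [68/145, -10/29]
step 0: P' = (I − K·H)·P̄ = [444/145 20/29; 20/29 16/29]
step 1: x̄ = F·x = [32/145, -32/145]
step 1: P̄ = F·P·Fᵀ + Q = [1744/145 -1164/145; -1164/145 1309/145]
step 1: y = z − H·x̄ = [-162/145]
step 1: S = H·P̄·Hᵀ + R = [21089/145]
step 1: K = P̄·Hᵀ·S⁻¹ = [-5236/21089; 5091/21089]
step 1: x' = x̄ + K·y = [10504/21089, -10342/21089]
step 1: P' = (I − K·H)·P̄ = [64576/21089 14544/21089; 14544/21089 11636/21089]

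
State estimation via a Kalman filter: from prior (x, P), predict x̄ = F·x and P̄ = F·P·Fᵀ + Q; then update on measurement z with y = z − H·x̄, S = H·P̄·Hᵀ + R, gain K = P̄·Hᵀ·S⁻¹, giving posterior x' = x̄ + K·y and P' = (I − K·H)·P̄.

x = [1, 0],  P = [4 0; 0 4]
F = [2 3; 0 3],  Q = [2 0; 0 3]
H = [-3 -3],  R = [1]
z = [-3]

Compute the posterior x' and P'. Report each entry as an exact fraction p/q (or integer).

x̄ = F·x = [2, 0]
P̄ = F·P·Fᵀ + Q = [54 36; 36 39]
y = z − H·x̄ = [3]
S = H·P̄·Hᵀ + R = [1486]
K = P̄·Hᵀ·S⁻¹ = [-135/743; -225/1486]
x' = x̄ + K·y = [1081/743, -675/1486]
P' = (I − K·H)·P̄ = [3672/743 -3627/743; -3627/743 7329/1486]

x' = [1081/743, -675/1486]
P' = [3672/743 -3627/743; -3627/743 7329/1486]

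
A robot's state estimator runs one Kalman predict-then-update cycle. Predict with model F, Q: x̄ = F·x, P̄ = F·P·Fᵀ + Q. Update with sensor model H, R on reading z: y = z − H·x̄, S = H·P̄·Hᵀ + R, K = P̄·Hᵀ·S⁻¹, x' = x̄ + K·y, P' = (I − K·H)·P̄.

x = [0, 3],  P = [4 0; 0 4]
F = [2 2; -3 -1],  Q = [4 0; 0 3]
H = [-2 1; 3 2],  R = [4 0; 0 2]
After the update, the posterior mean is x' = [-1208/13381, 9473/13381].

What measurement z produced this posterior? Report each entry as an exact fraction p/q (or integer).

x̄ = F·x = [6, -3]
P̄ = F·P·Fᵀ + Q = [36 -32; -32 43]
S = H·P̄·Hᵀ + R = [319 -98; -98 114]
K = P̄·Hᵀ·S⁻¹ = [-3772/13381 1922/13381; 5609/13381 3648/13381]
x' − x̄ = [-81494/13381, 49616/13381] = K·y
y = (KᵀK)⁻¹·Kᵀ·(x' − x̄) = [16, -11]
z = y + H·x̄ = [16, -11] + [-15, 12] = [1, 1]

z = [1, 1]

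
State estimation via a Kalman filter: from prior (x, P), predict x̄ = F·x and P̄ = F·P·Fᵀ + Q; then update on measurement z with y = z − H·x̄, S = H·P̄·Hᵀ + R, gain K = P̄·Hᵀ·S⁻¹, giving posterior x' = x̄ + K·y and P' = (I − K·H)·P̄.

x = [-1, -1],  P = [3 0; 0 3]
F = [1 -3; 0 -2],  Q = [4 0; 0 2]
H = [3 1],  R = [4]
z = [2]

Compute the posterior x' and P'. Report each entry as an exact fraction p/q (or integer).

x' = [1/3, 19/18]
P' = [2/3 -8/9; -8/9 89/27]

x̄ = F·x = [2, 2]
P̄ = F·P·Fᵀ + Q = [34 18; 18 14]
y = z − H·x̄ = [-6]
S = H·P̄·Hᵀ + R = [432]
K = P̄·Hᵀ·S⁻¹ = [5/18; 17/108]
x' = x̄ + K·y = [1/3, 19/18]
P' = (I − K·H)·P̄ = [2/3 -8/9; -8/9 89/27]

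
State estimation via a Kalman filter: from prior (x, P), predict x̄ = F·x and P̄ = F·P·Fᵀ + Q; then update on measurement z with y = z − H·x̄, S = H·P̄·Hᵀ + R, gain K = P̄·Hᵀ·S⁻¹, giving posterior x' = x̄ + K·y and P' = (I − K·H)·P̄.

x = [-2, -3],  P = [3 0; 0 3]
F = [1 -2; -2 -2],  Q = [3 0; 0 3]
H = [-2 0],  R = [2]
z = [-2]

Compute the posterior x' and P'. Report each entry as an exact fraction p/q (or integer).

x̄ = F·x = [4, 10]
P̄ = F·P·Fᵀ + Q = [18 6; 6 27]
y = z − H·x̄ = [6]
S = H·P̄·Hᵀ + R = [74]
K = P̄·Hᵀ·S⁻¹ = [-18/37; -6/37]
x' = x̄ + K·y = [40/37, 334/37]
P' = (I − K·H)·P̄ = [18/37 6/37; 6/37 927/37]

x' = [40/37, 334/37]
P' = [18/37 6/37; 6/37 927/37]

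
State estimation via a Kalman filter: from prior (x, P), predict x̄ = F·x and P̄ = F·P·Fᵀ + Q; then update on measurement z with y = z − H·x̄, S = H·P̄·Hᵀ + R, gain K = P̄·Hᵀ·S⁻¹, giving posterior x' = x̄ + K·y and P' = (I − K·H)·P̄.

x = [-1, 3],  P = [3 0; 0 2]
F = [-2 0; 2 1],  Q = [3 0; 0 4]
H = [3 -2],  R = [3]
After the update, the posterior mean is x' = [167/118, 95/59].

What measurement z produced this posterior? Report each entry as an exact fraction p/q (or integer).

x̄ = F·x = [2, 1]
P̄ = F·P·Fᵀ + Q = [15 -12; -12 18]
S = H·P̄·Hᵀ + R = [354]
K = P̄·Hᵀ·S⁻¹ = [23/118; -12/59]
x' − x̄ = [-69/118, 36/59] = K·y
y = (KᵀK)⁻¹·Kᵀ·(x' − x̄) = [-3]
z = y + H·x̄ = [-3] + [4] = [1]

z = [1]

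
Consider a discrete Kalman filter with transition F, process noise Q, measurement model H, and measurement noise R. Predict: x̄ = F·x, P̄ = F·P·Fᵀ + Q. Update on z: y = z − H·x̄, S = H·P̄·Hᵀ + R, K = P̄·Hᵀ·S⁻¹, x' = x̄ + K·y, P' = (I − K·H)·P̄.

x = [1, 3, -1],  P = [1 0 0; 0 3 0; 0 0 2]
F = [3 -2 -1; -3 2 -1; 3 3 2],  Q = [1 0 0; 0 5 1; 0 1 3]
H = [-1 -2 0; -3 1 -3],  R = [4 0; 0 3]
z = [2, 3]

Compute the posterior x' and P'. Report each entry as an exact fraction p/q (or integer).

x̄ = F·x = [-2, 4, 10]
P̄ = F·P·Fᵀ + Q = [24 -19 -13; -19 28 6; -13 6 47]
y = z − H·x̄ = [8, 23]
S = H·P̄·Hᵀ + R = [64 -82; -82 514]
K = P̄·Hᵀ·S⁻¹ = [733/6543 -545/6543; -1127/2181 209/4362; -3679/13086 -3031/13086]
x' = x̄ + K·y = [-19757/6543, 4223/4362, 31715/13086]
P' = (I − K·H)·P̄ = [118430/6543 -20227/2181 -138112/6543; -20227/2181 8245/1454 24245/2181; -138112/6543 24245/2181 327745/13086]

x' = [-19757/6543, 4223/4362, 31715/13086]
P' = [118430/6543 -20227/2181 -138112/6543; -20227/2181 8245/1454 24245/2181; -138112/6543 24245/2181 327745/13086]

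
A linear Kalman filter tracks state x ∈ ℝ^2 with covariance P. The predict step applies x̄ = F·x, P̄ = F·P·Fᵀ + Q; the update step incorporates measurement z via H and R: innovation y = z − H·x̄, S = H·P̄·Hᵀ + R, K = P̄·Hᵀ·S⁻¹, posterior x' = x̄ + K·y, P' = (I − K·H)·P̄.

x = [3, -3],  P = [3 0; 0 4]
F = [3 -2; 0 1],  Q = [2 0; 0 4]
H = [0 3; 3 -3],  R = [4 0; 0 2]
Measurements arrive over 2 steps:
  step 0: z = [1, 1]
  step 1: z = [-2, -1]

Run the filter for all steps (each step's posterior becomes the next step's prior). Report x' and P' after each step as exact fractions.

step 0: x' = [5334/6653, 2685/6653], P' = [4086/6653 2648/6653; 2648/6653 2680/6653]
step 1: x' = [-486765/797707, -616899/1595414], P' = [442408/797707 286556/797707; 286556/797707 299910/797707]

step 0: x̄ = F·x = [15, -3]
step 0: P̄ = F·P·Fᵀ + Q = [45 -8; -8 8]
step 0: y = z − H·x̄ = [10, -53]
step 0: S = H·P̄·Hᵀ + R = [76 -144; -144 623]
step 0: K = P̄·Hᵀ·S⁻¹ = [1986/6653 2157/6653; 2010/6653 -48/6653]
step 0: x' = x̄ + K·y = [5334/6653, 2685/6653]
step 0: P' = (I − K·H)·P̄ = [4086/6653 2648/6653; 2648/6653 2680/6653]
step 1: x̄ = F·x = [10632/6653, 2685/6653]
step 1: P̄ = F·P·Fᵀ + Q = [29024/6653 2584/6653; 2584/6653 29292/6653]
step 1: y = z − H·x̄ = [-21361/6653, -30494/6653]
step 1: S = H·P̄·Hᵀ + R = [290240/6653 -240372/6653; -240372/6653 491638/6653]
step 1: K = P̄·Hᵀ·S⁻¹ = [214917/797707 233778/797707; 449865/1595414 -20031/797707]
step 1: x' = x̄ + K·y = [-486765/797707, -616899/1595414]
step 1: P' = (I − K·H)·P̄ = [442408/797707 286556/797707; 286556/797707 299910/797707]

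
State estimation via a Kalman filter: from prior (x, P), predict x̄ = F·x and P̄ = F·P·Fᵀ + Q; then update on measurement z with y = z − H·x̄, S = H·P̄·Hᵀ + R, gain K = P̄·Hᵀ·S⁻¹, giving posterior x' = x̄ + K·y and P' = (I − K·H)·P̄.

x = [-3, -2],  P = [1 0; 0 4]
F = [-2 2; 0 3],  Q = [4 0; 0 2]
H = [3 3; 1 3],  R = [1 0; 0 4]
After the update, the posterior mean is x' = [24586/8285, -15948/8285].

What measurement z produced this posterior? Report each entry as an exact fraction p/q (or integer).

z = [3, -2]

x̄ = F·x = [2, -6]
P̄ = F·P·Fᵀ + Q = [24 24; 24 38]
S = H·P̄·Hᵀ + R = [991 702; 702 514]
K = P̄·Hᵀ·S⁻¹ = [3312/8285 -2976/8285; -636/8285 3093/8285]
x' − x̄ = [8016/8285, 33762/8285] = K·y
y = (KᵀK)⁻¹·Kᵀ·(x' − x̄) = [15, 14]
z = y + H·x̄ = [15, 14] + [-12, -16] = [3, -2]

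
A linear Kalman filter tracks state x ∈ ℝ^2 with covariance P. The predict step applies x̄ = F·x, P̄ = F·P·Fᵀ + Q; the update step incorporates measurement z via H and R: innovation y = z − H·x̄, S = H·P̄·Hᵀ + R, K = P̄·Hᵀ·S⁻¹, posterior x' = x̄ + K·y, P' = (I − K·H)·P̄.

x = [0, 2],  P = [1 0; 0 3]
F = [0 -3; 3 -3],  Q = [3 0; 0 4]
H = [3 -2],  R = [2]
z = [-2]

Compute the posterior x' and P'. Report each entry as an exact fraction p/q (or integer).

x' = [-14/3, -161/27]
P' = [18 80/3; 80/3 4319/108]

x̄ = F·x = [-6, -6]
P̄ = F·P·Fᵀ + Q = [30 27; 27 40]
y = z − H·x̄ = [4]
S = H·P̄·Hᵀ + R = [108]
K = P̄·Hᵀ·S⁻¹ = [1/3; 1/108]
x' = x̄ + K·y = [-14/3, -161/27]
P' = (I − K·H)·P̄ = [18 80/3; 80/3 4319/108]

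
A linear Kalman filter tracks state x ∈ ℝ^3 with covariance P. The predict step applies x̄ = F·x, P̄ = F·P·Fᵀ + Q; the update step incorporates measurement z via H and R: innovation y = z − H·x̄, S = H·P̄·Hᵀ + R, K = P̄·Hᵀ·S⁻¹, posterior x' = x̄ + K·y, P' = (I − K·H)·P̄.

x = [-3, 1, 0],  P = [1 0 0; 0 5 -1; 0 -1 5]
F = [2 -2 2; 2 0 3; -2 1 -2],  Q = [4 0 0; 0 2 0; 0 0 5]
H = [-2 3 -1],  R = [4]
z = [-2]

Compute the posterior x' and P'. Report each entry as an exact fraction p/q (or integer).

x̄ = F·x = [-8, -6, 7]
P̄ = F·P·Fᵀ + Q = [56 40 -40; 40 51 -37; -40 -37 38]
y = z − H·x̄ = [7]
S = H·P̄·Hᵀ + R = [307]
K = P̄·Hᵀ·S⁻¹ = [48/307; 110/307; -69/307]
x' = x̄ + K·y = [-2120/307, -1072/307, 1666/307]
P' = (I − K·H)·P̄ = [14888/307 7000/307 -8968/307; 7000/307 3557/307 -3769/307; -8968/307 -3769/307 6905/307]

x' = [-2120/307, -1072/307, 1666/307]
P' = [14888/307 7000/307 -8968/307; 7000/307 3557/307 -3769/307; -8968/307 -3769/307 6905/307]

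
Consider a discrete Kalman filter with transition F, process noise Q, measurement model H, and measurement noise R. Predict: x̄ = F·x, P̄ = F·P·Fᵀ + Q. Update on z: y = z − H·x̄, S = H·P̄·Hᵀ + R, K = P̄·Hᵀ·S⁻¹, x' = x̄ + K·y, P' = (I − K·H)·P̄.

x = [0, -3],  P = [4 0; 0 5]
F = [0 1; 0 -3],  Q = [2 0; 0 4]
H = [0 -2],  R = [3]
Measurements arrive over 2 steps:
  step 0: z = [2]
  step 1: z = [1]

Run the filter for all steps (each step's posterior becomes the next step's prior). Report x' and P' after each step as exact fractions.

step 0: x̄ = F·x = [-3, 9]
step 0: P̄ = F·P·Fᵀ + Q = [7 -15; -15 49]
step 0: y = z − H·x̄ = [20]
step 0: S = H·P̄·Hᵀ + R = [199]
step 0: K = P̄·Hᵀ·S⁻¹ = [30/199; -98/199]
step 0: x' = x̄ + K·y = [3/199, -169/199]
step 0: P' = (I − K·H)·P̄ = [493/199 -45/199; -45/199 147/199]
step 1: x̄ = F·x = [-169/199, 507/199]
step 1: P̄ = F·P·Fᵀ + Q = [545/199 -441/199; -441/199 2119/199]
step 1: y = z − H·x̄ = [1213/199]
step 1: S = H·P̄·Hᵀ + R = [9073/199]
step 1: K = P̄·Hᵀ·S⁻¹ = [882/9073; -4238/9073]
step 1: x' = x̄ + K·y = [-2329/9073, -2717/9073]
step 1: P' = (I − K·H)·P̄ = [20939/9073 -1323/9073; -1323/9073 6357/9073]

step 0: x' = [3/199, -169/199], P' = [493/199 -45/199; -45/199 147/199]
step 1: x' = [-2329/9073, -2717/9073], P' = [20939/9073 -1323/9073; -1323/9073 6357/9073]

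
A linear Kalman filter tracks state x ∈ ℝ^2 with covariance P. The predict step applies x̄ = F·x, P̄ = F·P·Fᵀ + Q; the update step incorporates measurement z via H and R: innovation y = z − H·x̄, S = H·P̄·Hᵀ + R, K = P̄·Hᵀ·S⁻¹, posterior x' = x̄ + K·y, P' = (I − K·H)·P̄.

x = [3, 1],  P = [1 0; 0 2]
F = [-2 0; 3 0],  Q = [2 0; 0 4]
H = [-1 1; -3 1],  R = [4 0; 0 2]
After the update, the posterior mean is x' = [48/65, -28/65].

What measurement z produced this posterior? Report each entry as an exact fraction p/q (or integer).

z = [-2, -3]

x̄ = F·x = [-6, 9]
P̄ = F·P·Fᵀ + Q = [6 -6; -6 13]
S = H·P̄·Hᵀ + R = [35 55; 55 105]
K = P̄·Hᵀ·S⁻¹ = [6/65 -18/65; 29/65 4/65]
x' − x̄ = [438/65, -613/65] = K·y
y = (KᵀK)⁻¹·Kᵀ·(x' − x̄) = [-17, -30]
z = y + H·x̄ = [-17, -30] + [15, 27] = [-2, -3]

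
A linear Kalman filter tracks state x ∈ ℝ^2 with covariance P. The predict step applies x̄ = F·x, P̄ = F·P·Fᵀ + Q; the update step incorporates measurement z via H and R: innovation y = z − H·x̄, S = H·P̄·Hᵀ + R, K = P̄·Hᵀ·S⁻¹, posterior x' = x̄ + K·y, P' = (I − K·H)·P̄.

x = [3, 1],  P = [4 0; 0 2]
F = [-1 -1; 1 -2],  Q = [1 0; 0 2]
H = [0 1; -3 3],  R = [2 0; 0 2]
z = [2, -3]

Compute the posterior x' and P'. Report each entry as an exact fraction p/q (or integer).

x̄ = F·x = [-4, 1]
P̄ = F·P·Fᵀ + Q = [7 0; 0 14]
y = z − H·x̄ = [1, -18]
S = H·P̄·Hᵀ + R = [16 42; 42 191]
K = P̄·Hᵀ·S⁻¹ = [441/646 -84/323; 455/646 21/323]
x' = x̄ + K·y = [881/646, 345/646]
P' = (I − K·H)·P̄ = [497/323 441/323; 441/323 455/323]

x' = [881/646, 345/646]
P' = [497/323 441/323; 441/323 455/323]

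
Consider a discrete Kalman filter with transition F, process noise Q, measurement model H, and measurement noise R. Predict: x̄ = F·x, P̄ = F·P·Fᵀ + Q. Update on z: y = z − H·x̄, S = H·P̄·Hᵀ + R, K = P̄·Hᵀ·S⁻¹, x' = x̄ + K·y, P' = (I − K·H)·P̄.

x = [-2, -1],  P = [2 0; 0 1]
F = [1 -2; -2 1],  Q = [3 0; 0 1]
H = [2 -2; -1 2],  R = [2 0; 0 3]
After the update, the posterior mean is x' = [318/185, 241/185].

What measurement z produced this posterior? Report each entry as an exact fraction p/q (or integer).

x̄ = F·x = [0, 3]
P̄ = F·P·Fᵀ + Q = [9 -6; -6 10]
S = H·P̄·Hᵀ + R = [126 -94; -94 76]
K = P̄·Hᵀ·S⁻¹ = [153/370 87/370; 3/185 67/185]
x' − x̄ = [318/185, -314/185] = K·y
y = (KᵀK)⁻¹·Kᵀ·(x' − x̄) = [7, -5]
z = y + H·x̄ = [7, -5] + [-6, 6] = [1, 1]

z = [1, 1]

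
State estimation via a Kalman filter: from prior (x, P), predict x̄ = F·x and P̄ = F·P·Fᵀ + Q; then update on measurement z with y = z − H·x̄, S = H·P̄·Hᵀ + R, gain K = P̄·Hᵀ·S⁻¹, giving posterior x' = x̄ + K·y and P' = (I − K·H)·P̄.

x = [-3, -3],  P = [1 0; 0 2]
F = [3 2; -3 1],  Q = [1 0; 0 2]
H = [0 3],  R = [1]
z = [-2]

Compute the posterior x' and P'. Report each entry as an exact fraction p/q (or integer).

x' = [-735/59, -36/59]
P' = [1899/118 -5/118; -5/118 13/118]

x̄ = F·x = [-15, 6]
P̄ = F·P·Fᵀ + Q = [18 -5; -5 13]
y = z − H·x̄ = [-20]
S = H·P̄·Hᵀ + R = [118]
K = P̄·Hᵀ·S⁻¹ = [-15/118; 39/118]
x' = x̄ + K·y = [-735/59, -36/59]
P' = (I − K·H)·P̄ = [1899/118 -5/118; -5/118 13/118]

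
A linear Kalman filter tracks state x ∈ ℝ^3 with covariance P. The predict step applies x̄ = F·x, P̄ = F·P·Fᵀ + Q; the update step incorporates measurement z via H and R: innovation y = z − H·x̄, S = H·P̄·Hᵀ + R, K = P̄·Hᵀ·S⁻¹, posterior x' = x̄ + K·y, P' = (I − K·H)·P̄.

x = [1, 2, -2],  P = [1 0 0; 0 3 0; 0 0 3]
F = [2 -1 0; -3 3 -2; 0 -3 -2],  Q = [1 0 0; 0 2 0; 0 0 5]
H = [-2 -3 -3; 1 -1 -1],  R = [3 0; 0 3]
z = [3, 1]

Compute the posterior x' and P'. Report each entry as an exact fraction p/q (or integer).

x' = [360/13769, 62933/13769, -10924/1967]
P' = [14352/13769 -25485/13769 2613/1967; -25485/13769 216575/13769 -28880/1967; 2613/1967 -28880/1967 3989/281]

x̄ = F·x = [0, 7, -2]
P̄ = F·P·Fᵀ + Q = [8 -15 9; -15 50 -15; 9 -15 44]
y = z − H·x̄ = [18, 6]
S = H·P̄·Hᵀ + R = [539 182; 182 87]
K = P̄·Hᵀ·S⁻¹ = [-2374/13769 1026/1967; 2575/13769 -1900/1967; -785/1967 170/281]
x' = x̄ + K·y = [360/13769, 62933/13769, -10924/1967]
P' = (I − K·H)·P̄ = [14352/13769 -25485/13769 2613/1967; -25485/13769 216575/13769 -28880/1967; 2613/1967 -28880/1967 3989/281]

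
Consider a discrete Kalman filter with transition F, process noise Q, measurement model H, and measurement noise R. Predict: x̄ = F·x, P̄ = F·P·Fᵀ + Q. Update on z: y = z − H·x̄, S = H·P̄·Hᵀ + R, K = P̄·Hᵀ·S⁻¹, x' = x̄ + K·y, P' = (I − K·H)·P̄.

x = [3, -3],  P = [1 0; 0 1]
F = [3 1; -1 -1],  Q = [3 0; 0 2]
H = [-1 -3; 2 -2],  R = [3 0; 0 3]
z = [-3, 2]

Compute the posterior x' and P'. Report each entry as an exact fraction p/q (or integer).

x' = [1577/896, 65/112]
P' = [507/896 3/112; 3/112 3/14]

x̄ = F·x = [6, 0]
P̄ = F·P·Fᵀ + Q = [13 -4; -4 4]
y = z − H·x̄ = [3, -10]
S = H·P̄·Hᵀ + R = [28 14; 14 103]
K = P̄·Hᵀ·S⁻¹ = [-193/896 23/64; -25/112 -1/8]
x' = x̄ + K·y = [1577/896, 65/112]
P' = (I − K·H)·P̄ = [507/896 3/112; 3/112 3/14]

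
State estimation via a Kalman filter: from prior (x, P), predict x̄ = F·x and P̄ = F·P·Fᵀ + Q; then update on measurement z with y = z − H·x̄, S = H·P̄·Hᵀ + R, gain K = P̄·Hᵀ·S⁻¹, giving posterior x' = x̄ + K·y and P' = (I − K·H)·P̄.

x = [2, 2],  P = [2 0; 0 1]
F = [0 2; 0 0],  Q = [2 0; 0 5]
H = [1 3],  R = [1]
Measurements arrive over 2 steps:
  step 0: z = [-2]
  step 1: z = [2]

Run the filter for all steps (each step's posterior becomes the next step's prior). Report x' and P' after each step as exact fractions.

step 0: x̄ = F·x = [4, 0]
step 0: P̄ = F·P·Fᵀ + Q = [6 0; 0 5]
step 0: y = z − H·x̄ = [-6]
step 0: S = H·P̄·Hᵀ + R = [52]
step 0: K = P̄·Hᵀ·S⁻¹ = [3/26; 15/52]
step 0: x' = x̄ + K·y = [43/13, -45/26]
step 0: P' = (I − K·H)·P̄ = [69/13 -45/26; -45/26 35/52]
step 1: x̄ = F·x = [-45/13, 0]
step 1: P̄ = F·P·Fᵀ + Q = [61/13 0; 0 5]
step 1: y = z − H·x̄ = [71/13]
step 1: S = H·P̄·Hᵀ + R = [659/13]
step 1: K = P̄·Hᵀ·S⁻¹ = [61/659; 195/659]
step 1: x' = x̄ + K·y = [-1948/659, 1065/659]
step 1: P' = (I − K·H)·P̄ = [2806/659 -915/659; -915/659 370/659]

step 0: x' = [43/13, -45/26], P' = [69/13 -45/26; -45/26 35/52]
step 1: x' = [-1948/659, 1065/659], P' = [2806/659 -915/659; -915/659 370/659]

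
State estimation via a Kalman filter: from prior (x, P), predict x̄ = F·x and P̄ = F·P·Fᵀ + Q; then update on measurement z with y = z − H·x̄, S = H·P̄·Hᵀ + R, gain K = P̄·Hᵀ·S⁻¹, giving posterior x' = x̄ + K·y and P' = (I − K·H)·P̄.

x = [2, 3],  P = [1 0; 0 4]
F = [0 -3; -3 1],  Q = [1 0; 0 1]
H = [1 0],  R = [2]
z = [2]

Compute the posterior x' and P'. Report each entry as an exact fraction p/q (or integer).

x̄ = F·x = [-9, -3]
P̄ = F·P·Fᵀ + Q = [37 -12; -12 14]
y = z − H·x̄ = [11]
S = H·P̄·Hᵀ + R = [39]
K = P̄·Hᵀ·S⁻¹ = [37/39; -4/13]
x' = x̄ + K·y = [56/39, -83/13]
P' = (I − K·H)·P̄ = [74/39 -8/13; -8/13 134/13]

x' = [56/39, -83/13]
P' = [74/39 -8/13; -8/13 134/13]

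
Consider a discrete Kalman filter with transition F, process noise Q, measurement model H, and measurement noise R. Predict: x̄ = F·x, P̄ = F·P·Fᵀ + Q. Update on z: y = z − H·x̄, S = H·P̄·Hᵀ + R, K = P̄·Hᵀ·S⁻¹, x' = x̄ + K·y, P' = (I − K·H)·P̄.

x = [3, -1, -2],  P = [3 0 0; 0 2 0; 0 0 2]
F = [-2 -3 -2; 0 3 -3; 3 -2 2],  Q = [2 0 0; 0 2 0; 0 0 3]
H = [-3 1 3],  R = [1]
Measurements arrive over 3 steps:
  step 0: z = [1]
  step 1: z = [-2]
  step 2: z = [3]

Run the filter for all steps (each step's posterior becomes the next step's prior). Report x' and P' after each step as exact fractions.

step 0: x' = [1439/319, 3191/957, 1193/319], P' = [3352/319 -2810/319 4270/319; -2810/319 36110/957 -6824/319; 4270/319 -6824/319 6562/319]
step 1: x' = [-942151/91359, 6653072/274077, -5224676/274077], P' = [11120488/91359 -78678962/274077 59575790/274077; -78678962/274077 568618114/822231 -425632906/822231; 59575790/274077 -425632906/822231 641358491/1644462]
step 2: x' = [30882755302/19203415233, -21212379050/6401138411, 71265001133/19203415233], P' = [637960967936/6401138411 -4564734107554/19203415233 3436007618428/19203415233; -4564734107554/19203415233 3722949866720/6401138411 -8292332120227/19203415233; 3436007618428/19203415233 -8292332120227/19203415233 2068116012607/6401138411]

step 0: x̄ = F·x = [1, 3, 7]
step 0: P̄ = F·P·Fᵀ + Q = [40 -6 -14; -6 38 -24; -14 -24 46]
step 0: y = z − H·x̄ = [-20]
step 0: S = H·P̄·Hᵀ + R = [957]
step 0: K = P̄·Hᵀ·S⁻¹ = [-56/319; -16/957; 52/319]
step 0: x' = x̄ + K·y = [1439/319, 3191/957, 1193/319]
step 0: P' = (I − K·H)·P̄ = [3352/319 -2810/319 4270/319; -2810/319 36110/957 -6824/319; 4270/319 -6824/319 6562/319]
step 1: x̄ = F·x = [-8455/319, -388/319, 13727/957]
step 1: P̄ = F·P·Fᵀ + Q = [67176/319 -46950/319 10858/319; -46950/319 290858/319 -257200/319; 10858/319 -257200/319 735215/957]
step 1: y = z − H·x̄ = [-39342/319]
step 1: S = H·P̄·Hᵀ + R = [1644462/319]
step 1: K = P̄·Hᵀ·S⁻¹ = [-35984/274077; -169946/822231; 445441/1644462]
step 1: x' = x̄ + K·y = [-942151/91359, 6653072/274077, -5224676/274077]
step 1: P' = (I − K·H)·P̄ = [11120488/91359 -78678962/274077 59575790/274077; -78678962/274077 568618114/822231 -425632906/822231; 59575790/274077 -425632906/822231 641358491/1644462]
step 2: x̄ = F·x = [-3856958/274077, 11877748/91359, -32234855/274077]
step 2: P̄ = F·P·Fᵀ + Q = [292043494/822231 -660600245/274077 1772661892/822231; -660600245/274077 3481491779/182718 -4725419111/274077; 1772661892/822231 -4725419111/274077 12842649979/822231]
step 2: y = z − H·x̄ = [16774226/91359]
step 2: S = H·P̄·Hᵀ + R = [6401138411/182718]
step 2: K = P̄·Hᵀ·S⁻¹ = [1640036306/19203415233; -4648145953/6401138411; 12689137952/19203415233]
step 2: x' = x̄ + K·y = [30882755302/19203415233, -21212379050/6401138411, 71265001133/19203415233]
step 2: P' = (I − K·H)·P̄ = [637960967936/6401138411 -4564734107554/19203415233 3436007618428/19203415233; -4564734107554/19203415233 3722949866720/6401138411 -8292332120227/19203415233; 3436007618428/19203415233 -8292332120227/19203415233 2068116012607/6401138411]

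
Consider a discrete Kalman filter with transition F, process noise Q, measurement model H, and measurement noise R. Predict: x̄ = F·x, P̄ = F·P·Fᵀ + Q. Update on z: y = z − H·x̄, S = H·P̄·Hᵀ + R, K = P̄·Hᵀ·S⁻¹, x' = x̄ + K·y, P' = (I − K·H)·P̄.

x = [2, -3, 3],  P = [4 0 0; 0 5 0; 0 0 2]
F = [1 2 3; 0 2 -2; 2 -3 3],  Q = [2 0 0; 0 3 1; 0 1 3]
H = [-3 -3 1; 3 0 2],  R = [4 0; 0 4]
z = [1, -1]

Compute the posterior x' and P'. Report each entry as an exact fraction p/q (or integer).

x̄ = F·x = [5, -12, 22]
P̄ = F·P·Fᵀ + Q = [44 8 -4; 8 31 -41; -4 -41 82]
y = z − H·x̄ = [-42, -60]
S = H·P̄·Hᵀ + R = [1175 -46; -46 680]
K = P̄·Hᵀ·S⁻¹ = [-25774/199221 34585/199221; -27527/199221 -37709/398442; 38638/199221 94291/398442]
x' = x̄ + K·y = [1171/66407, -34416/66407, -22888/66407]
P' = (I − K·H)·P̄ = [353344/199221 -472594/199221 -460846/199221; -472594/199221 733024/199221 671182/199221; -460846/199221 671182/199221 785560/199221]

x' = [1171/66407, -34416/66407, -22888/66407]
P' = [353344/199221 -472594/199221 -460846/199221; -472594/199221 733024/199221 671182/199221; -460846/199221 671182/199221 785560/199221]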